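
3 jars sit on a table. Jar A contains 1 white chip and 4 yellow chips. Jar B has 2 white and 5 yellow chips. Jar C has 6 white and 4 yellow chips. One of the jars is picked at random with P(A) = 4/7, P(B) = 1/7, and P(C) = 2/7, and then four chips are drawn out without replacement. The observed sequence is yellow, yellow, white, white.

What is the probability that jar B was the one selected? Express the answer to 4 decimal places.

0.2500

The likelihood of the observed sequence under each hypothesis: P(data | jar A) = (4/5)(3/4)(1/3)(0/2) = 0; P(data | jar B) = (5/7)(4/6)(2/5)(1/4) = 1/21; P(data | jar C) = (4/10)(3/9)(6/8)(5/7) = 1/14.
The prior-weighted likelihoods are 4/7 · 0 = 0, 1/7 · 1/21 = 1/147, 2/7 · 1/14 = 1/49; these sum to 4/147.
Hence P(jar B | data) = (1/147) / (4/147) = 1/4.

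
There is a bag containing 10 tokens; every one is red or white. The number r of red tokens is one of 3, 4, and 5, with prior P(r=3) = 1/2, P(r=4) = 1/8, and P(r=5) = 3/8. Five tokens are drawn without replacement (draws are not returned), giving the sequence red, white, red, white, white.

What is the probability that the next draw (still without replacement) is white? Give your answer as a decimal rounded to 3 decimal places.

0.629

Compute the likelihood of the observed sequence for each case: P(data | r = 3) = (3/10)(7/9)(2/8)(6/7)(5/6) = 1/24; P(data | r = 4) = (4/10)(6/9)(3/8)(5/7)(4/6) = 1/21; P(data | r = 5) = (5/10)(5/9)(4/8)(4/7)(3/6) = 5/126.
Multiplying each by its prior: 1/2 · 1/24 = 1/48, 1/8 · 1/21 = 1/168, 3/8 · 5/126 = 5/336; these sum to 1/24.
Dividing through by the total gives posterior P(r = 3 | data) = 1/2, P(r = 4 | data) = 1/7, P(r = 5 | data) = 5/14.
The predictive probability is P(white next | data) = (4/5)(1/2) + (3/5)(1/7) + (2/5)(5/14) = 22/35.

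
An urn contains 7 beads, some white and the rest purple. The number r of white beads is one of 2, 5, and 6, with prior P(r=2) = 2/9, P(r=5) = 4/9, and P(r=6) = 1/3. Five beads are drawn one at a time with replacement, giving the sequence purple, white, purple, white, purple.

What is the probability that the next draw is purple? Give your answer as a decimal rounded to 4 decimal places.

For each hypothesis, P(data | H) works out to: P(data | r = 2) = (5/7)(2/7)(5/7)(2/7)(5/7) = 0.02975; P(data | r = 5) = (2/7)(5/7)(2/7)(5/7)(2/7) = 0.0119; P(data | r = 6) = (1/7)(6/7)(1/7)(6/7)(1/7) = 0.002142.
The prior-weighted likelihoods are 2/9 · 0.02975 = 0.006611, 4/9 · 0.0119 = 0.0052888, 1/3 · 0.002142 = 0.00071399; with total 0.012614.
Normalising, the posterior is P(r = 2 | data) = 0.52411, P(r = 5 | data) = 0.41929, P(r = 6 | data) = 0.056604.
Averaging over the posterior, P(purple next | data) = (5/7)(0.52411) + (2/7)(0.41929) + (1/7)(0.056604) = 0.50225.

0.5022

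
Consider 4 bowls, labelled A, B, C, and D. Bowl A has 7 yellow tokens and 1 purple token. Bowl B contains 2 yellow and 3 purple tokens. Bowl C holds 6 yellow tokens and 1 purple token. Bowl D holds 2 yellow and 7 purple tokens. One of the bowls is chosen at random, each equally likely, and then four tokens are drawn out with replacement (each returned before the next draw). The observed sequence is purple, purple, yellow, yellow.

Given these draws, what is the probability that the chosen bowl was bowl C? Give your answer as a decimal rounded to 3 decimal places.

0.131

Compute the likelihood of the observed sequence for each case: P(data | bowl A) = (1/8)(1/8)(7/8)(7/8) = 0.011963; P(data | bowl B) = (3/5)(3/5)(2/5)(2/5) = 0.0576; P(data | bowl C) = (1/7)(1/7)(6/7)(6/7) = 0.014994; P(data | bowl D) = (7/9)(7/9)(2/9)(2/9) = 0.029873.
Multiplying each by its prior: 1/4 · 0.011963 = 0.0029907, 1/4 · 0.0576 = 0.0144, 1/4 · 0.014994 = 0.0037484, 1/4 · 0.029873 = 0.0074684; these sum to 0.028608.
So P(bowl C | data) = (0.0037484) / (0.028608) = 0.13103.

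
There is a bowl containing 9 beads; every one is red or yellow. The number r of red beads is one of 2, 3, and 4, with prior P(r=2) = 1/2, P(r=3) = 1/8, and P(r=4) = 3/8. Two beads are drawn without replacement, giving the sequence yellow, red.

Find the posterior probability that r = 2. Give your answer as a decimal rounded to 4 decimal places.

0.4179

The likelihood of the observed sequence under each hypothesis: P(data | r = 2) = (7/9)(2/8) = 7/36; P(data | r = 3) = (6/9)(3/8) = 1/4; P(data | r = 4) = (5/9)(4/8) = 5/18.
Weighting by the prior gives 1/2 · 7/36 = 7/72, 1/8 · 1/4 = 1/32, 3/8 · 5/18 = 5/48; these sum to 67/288.
So P(r = 2 | data) = (7/72) / (67/288) = 28/67.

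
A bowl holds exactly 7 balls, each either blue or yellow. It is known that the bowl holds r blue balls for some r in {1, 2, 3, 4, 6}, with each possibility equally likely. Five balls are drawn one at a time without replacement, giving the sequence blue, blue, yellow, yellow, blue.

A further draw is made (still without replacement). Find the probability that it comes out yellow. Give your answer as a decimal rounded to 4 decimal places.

Compute the likelihood of the observed sequence for each case: P(data | r = 1) = (1/7)(0/6) = 0; P(data | r = 2) = (2/7)(1/6)(5/5)(4/4)(0/3) = 0; P(data | r = 3) = (3/7)(2/6)(4/5)(3/4)(1/3) = 1/35; P(data | r = 4) = (4/7)(3/6)(3/5)(2/4)(2/3) = 2/35; P(data | r = 6) = (6/7)(5/6)(1/5)(0/4) = 0.
The prior-weighted likelihoods are 1/5 · 0 = 0, 1/5 · 0 = 0, 1/5 · 1/35 = 1/175, 1/5 · 2/35 = 2/175, 1/5 · 0 = 0; with total 3/175.
Normalising, the posterior is P(r = 1 | data) = 0, P(r = 2 | data) = 0, P(r = 3 | data) = 1/3, P(r = 4 | data) = 2/3, P(r = 6 | data) = 0.
So P(yellow next | data) = Σ P(yellow next | H) P(H | data) = (1)(1/3) + (1/2)(2/3) = 2/3.

0.6667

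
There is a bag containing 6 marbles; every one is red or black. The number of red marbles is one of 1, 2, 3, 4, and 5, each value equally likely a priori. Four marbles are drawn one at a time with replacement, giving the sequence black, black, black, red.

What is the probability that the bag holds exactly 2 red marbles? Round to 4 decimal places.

0.3450

The likelihood of the observed sequence under each hypothesis: P(data | r = 1) = (5/6)(5/6)(5/6)(1/6) = 0.096451; P(data | r = 2) = (4/6)(4/6)(4/6)(2/6) = 0.098765; P(data | r = 3) = (3/6)(3/6)(3/6)(3/6) = 0.0625; P(data | r = 4) = (2/6)(2/6)(2/6)(4/6) = 0.024691; P(data | r = 5) = (1/6)(1/6)(1/6)(5/6) = 0.003858.
Weighting by the prior gives 1/5 · 0.096451 = 0.01929, 1/5 · 0.098765 = 0.019753, 1/5 · 0.0625 = 0.0125, 1/5 · 0.024691 = 0.0049383, 1/5 · 0.003858 = 0.0007716; with total 0.057253.
By Bayes' rule, P(r = 2 | data) = (0.019753) / (0.057253) = 0.34501.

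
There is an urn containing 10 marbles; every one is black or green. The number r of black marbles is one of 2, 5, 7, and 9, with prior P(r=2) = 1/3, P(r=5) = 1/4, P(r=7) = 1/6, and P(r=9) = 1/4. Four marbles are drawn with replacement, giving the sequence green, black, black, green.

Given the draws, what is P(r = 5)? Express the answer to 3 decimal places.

0.466

Under each hypothesis, the probability of the observed sequence is: P(data | r = 2) = (8/10)(2/10)(2/10)(8/10) = 0.0256; P(data | r = 5) = (5/10)(5/10)(5/10)(5/10) = 0.0625; P(data | r = 7) = (3/10)(7/10)(7/10)(3/10) = 0.0441; P(data | r = 9) = (1/10)(9/10)(9/10)(1/10) = 0.0081.
The prior-weighted likelihoods are 1/3 · 0.0256 = 0.0085333, 1/4 · 0.0625 = 0.015625, 1/6 · 0.0441 = 0.00735, 1/4 · 0.0081 = 0.002025; summing to 0.033533.
So P(r = 5 | data) = (0.015625) / (0.033533) = 0.46595.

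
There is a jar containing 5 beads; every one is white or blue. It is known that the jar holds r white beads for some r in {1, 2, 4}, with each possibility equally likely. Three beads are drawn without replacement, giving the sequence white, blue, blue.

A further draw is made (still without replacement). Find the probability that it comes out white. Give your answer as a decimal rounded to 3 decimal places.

For each hypothesis, P(data | H) works out to: P(data | r = 1) = (1/5)(4/4)(3/3) = 1/5; P(data | r = 2) = (2/5)(3/4)(2/3) = 1/5; P(data | r = 4) = (4/5)(1/4)(0/3) = 0.
Multiplying each by its prior: 1/3 · 1/5 = 1/15, 1/3 · 1/5 = 1/15, 1/3 · 0 = 0; summing to 2/15.
The posterior is then P(r = 1 | data) = 1/2, P(r = 2 | data) = 1/2, P(r = 4 | data) = 0.
Averaging over the posterior, P(white next | data) = (0)(1/2) + (1/2)(1/2) = 1/4.

0.250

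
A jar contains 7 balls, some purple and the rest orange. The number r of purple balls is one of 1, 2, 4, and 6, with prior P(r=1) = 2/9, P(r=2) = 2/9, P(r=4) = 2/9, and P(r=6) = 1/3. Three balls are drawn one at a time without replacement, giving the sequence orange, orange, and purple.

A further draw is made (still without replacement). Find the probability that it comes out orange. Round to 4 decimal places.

The likelihood of the observed sequence under each hypothesis: P(data | r = 1) = (6/7)(5/6)(1/5) = 1/7; P(data | r = 2) = (5/7)(4/6)(2/5) = 4/21; P(data | r = 4) = (3/7)(2/6)(4/5) = 4/35; P(data | r = 6) = (1/7)(0/6) = 0.
Weighting by the prior gives 2/9 · 1/7 = 2/63, 2/9 · 4/21 = 8/189, 2/9 · 4/35 = 8/315, 1/3 · 0 = 0; summing to 94/945.
Normalising, the posterior is P(r = 1 | data) = 15/47, P(r = 2 | data) = 20/47, P(r = 4 | data) = 12/47, P(r = 6 | data) = 0.
Averaging over the posterior, P(orange next | data) = (1)(15/47) + (3/4)(20/47) + (1/4)(12/47) = 33/47.

0.7021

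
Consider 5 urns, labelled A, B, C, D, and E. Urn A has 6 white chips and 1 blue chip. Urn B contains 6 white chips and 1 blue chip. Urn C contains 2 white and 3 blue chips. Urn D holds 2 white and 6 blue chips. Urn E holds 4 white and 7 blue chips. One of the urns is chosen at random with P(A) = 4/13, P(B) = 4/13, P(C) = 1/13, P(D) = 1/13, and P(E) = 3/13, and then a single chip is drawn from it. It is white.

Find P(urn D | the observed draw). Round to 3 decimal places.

Compute the likelihood of this draw for each case: P(data | urn A) = (6/7) = 0.85714; P(data | urn B) = (6/7) = 0.85714; P(data | urn C) = (2/5) = 0.4; P(data | urn D) = (2/8) = 0.25; P(data | urn E) = (4/11) = 0.36364.
The prior-weighted likelihoods are 4/13 · 0.85714 = 0.26374, 4/13 · 0.85714 = 0.26374, 1/13 · 0.4 = 0.030769, 1/13 · 0.25 = 0.019231, 3/13 · 0.36364 = 0.083916; with total 0.66139.
Hence P(urn D | data) = (0.019231) / (0.66139) = 0.029076.

0.029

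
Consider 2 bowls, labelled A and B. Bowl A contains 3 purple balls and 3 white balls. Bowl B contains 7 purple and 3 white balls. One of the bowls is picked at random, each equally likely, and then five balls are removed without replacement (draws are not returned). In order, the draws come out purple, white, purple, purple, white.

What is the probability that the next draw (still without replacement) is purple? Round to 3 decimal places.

For each hypothesis, P(data | H) works out to: P(data | bowl A) = (3/6)(3/5)(2/4)(1/3)(2/2) = 1/20; P(data | bowl B) = (7/10)(3/9)(6/8)(5/7)(2/6) = 1/24.
Weighting by the prior gives 1/2 · 1/20 = 1/40, 1/2 · 1/24 = 1/48; summing to 11/240.
Dividing through by the total gives posterior P(bowl A | data) = 6/11, P(bowl B | data) = 5/11.
So P(purple next | data) = Σ P(purple next | H) P(H | data) = (0)(6/11) + (4/5)(5/11) = 4/11.

0.364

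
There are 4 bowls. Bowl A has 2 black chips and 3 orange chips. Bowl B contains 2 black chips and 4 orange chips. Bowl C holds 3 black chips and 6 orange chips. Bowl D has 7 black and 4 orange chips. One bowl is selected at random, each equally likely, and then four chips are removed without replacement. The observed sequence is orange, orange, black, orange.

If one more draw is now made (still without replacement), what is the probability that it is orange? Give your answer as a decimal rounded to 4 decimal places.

0.3778

The likelihood of the observed sequence under each hypothesis: P(data | bowl A) = (3/5)(2/4)(2/3)(1/2) = 0.1; P(data | bowl B) = (4/6)(3/5)(2/4)(2/3) = 0.13333; P(data | bowl C) = (6/9)(5/8)(3/7)(4/6) = 0.11905; P(data | bowl D) = (4/11)(3/10)(7/9)(2/8) = 0.021212.
Weighting by the prior gives 1/4 · 0.1 = 0.025, 1/4 · 0.13333 = 0.033333, 1/4 · 0.11905 = 0.029762, 1/4 · 0.021212 = 0.005303; with total 0.093398.
Normalising, the posterior is P(bowl A | data) = 0.26767, P(bowl B | data) = 0.35689, P(bowl C | data) = 0.31866, P(bowl D | data) = 0.056779.
Averaging over the posterior, P(orange next | data) = (0)(0.26767) + (1/2)(0.35689) + (3/5)(0.31866) + (1/7)(0.056779) = 0.37775.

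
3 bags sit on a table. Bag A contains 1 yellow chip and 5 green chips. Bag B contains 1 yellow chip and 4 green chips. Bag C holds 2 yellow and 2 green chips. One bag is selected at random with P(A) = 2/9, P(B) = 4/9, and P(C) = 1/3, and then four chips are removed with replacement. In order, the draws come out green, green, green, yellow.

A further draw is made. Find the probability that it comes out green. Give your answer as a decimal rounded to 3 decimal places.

Under each hypothesis, the probability of the observed sequence is: P(data | bag A) = (5/6)(5/6)(5/6)(1/6) = 0.096451; P(data | bag B) = (4/5)(4/5)(4/5)(1/5) = 0.1024; P(data | bag C) = (2/4)(2/4)(2/4)(2/4) = 0.0625.
The prior-weighted likelihoods are 2/9 · 0.096451 = 0.021433, 4/9 · 0.1024 = 0.045511, 1/3 · 0.0625 = 0.020833; summing to 0.087778.
Dividing through by the total gives posterior P(bag A | data) = 0.24418, P(bag B | data) = 0.51848, P(bag C | data) = 0.23734.
The predictive probability is P(green next | data) = (5/6)(0.24418) + (4/5)(0.51848) + (1/2)(0.23734) = 0.73694.

0.737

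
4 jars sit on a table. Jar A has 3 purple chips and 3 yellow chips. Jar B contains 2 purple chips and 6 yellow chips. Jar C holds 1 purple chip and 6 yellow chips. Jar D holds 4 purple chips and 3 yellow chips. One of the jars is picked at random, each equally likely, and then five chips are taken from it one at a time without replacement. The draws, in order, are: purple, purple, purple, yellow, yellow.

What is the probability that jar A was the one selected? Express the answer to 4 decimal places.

0.4667

For each hypothesis, P(data | H) works out to: P(data | jar A) = (3/6)(2/5)(1/4)(3/3)(2/2) = 1/20; P(data | jar B) = (2/8)(1/7)(0/6) = 0; P(data | jar C) = (1/7)(0/6) = 0; P(data | jar D) = (4/7)(3/6)(2/5)(3/4)(2/3) = 2/35.
Multiplying each by its prior: 1/4 · 1/20 = 1/80, 1/4 · 0 = 0, 1/4 · 0 = 0, 1/4 · 2/35 = 1/70; summing to 3/112.
Therefore the posterior P(jar A | data) = (1/80) / (3/112) = 7/15.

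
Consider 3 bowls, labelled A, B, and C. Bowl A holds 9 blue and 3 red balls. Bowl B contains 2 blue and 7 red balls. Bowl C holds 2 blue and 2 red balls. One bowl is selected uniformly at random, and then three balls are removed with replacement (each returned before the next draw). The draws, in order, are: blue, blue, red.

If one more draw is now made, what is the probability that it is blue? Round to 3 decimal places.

The likelihood of the observed sequence under each hypothesis: P(data | bowl A) = (9/12)(9/12)(3/12) = 0.14062; P(data | bowl B) = (2/9)(2/9)(7/9) = 0.038409; P(data | bowl C) = (2/4)(2/4)(2/4) = 0.125.
Multiplying each by its prior: 1/3 · 0.14062 = 0.046875, 1/3 · 0.038409 = 0.012803, 1/3 · 0.125 = 0.041667; summing to 0.10134.
The posterior is then P(bowl A | data) = 0.46253, P(bowl B | data) = 0.12633, P(bowl C | data) = 0.41114.
The predictive probability is P(blue next | data) = (3/4)(0.46253) + (2/9)(0.12633) + (1/2)(0.41114) = 0.58054.

0.581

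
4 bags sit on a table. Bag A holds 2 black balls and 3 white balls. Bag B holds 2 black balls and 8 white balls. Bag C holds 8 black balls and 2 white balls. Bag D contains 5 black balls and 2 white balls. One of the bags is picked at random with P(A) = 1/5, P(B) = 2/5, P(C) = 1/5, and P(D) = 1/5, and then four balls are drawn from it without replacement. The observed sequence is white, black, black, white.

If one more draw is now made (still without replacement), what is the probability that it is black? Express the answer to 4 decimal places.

For each hypothesis, P(data | H) works out to: P(data | bag A) = (3/5)(2/4)(1/3)(2/2) = 1/10; P(data | bag B) = (8/10)(2/9)(1/8)(7/7) = 1/45; P(data | bag C) = (2/10)(8/9)(7/8)(1/7) = 1/45; P(data | bag D) = (2/7)(5/6)(4/5)(1/4) = 1/21.
The prior-weighted likelihoods are 1/5 · 1/10 = 1/50, 2/5 · 1/45 = 2/225, 1/5 · 1/45 = 1/225, 1/5 · 1/21 = 1/105; summing to 3/70.
Dividing through by the total gives posterior P(bag A | data) = 7/15, P(bag B | data) = 28/135, P(bag C | data) = 14/135, P(bag D | data) = 2/9.
The predictive probability is P(black next | data) = (0)(7/15) + (0)(28/135) + (1)(14/135) + (1)(2/9) = 44/135.

0.3259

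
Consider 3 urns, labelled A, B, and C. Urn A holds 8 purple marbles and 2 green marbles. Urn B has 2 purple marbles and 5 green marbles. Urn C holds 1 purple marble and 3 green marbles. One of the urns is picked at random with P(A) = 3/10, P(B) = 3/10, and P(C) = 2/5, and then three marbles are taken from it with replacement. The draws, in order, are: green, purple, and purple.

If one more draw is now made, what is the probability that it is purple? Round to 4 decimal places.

0.5413

Under each hypothesis, the probability of the observed sequence is: P(data | urn A) = (2/10)(8/10)(8/10) = 0.128; P(data | urn B) = (5/7)(2/7)(2/7) = 0.058309; P(data | urn C) = (3/4)(1/4)(1/4) = 0.046875.
Weighting by the prior gives 3/10 · 0.128 = 0.0384, 3/10 · 0.058309 = 0.017493, 2/5 · 0.046875 = 0.01875; summing to 0.074643.
The posterior is then P(urn A | data) = 0.51445, P(urn B | data) = 0.23435, P(urn C | data) = 0.2512.
The predictive probability is P(purple next | data) = (4/5)(0.51445) + (2/7)(0.23435) + (1/4)(0.2512) = 0.54132.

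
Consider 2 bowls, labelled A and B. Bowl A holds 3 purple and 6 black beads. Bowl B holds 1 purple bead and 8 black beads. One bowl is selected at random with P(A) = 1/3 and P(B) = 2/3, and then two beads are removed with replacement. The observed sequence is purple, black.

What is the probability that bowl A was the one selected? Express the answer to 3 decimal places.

The likelihood of the observed sequence under each hypothesis: P(data | bowl A) = (3/9)(6/9) = 2/9; P(data | bowl B) = (1/9)(8/9) = 8/81.
Multiplying each by its prior: 1/3 · 2/9 = 2/27, 2/3 · 8/81 = 16/243; these sum to 34/243.
Therefore the posterior P(bowl A | data) = (2/27) / (34/243) = 9/17.

0.529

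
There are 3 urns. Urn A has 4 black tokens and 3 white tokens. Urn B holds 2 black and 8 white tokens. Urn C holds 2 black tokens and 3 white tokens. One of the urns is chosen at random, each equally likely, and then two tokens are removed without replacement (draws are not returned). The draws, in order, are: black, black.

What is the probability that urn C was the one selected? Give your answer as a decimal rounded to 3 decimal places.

0.245

Under each hypothesis, the probability of the observed sequence is: P(data | urn A) = (4/7)(3/6) = 0.28571; P(data | urn B) = (2/10)(1/9) = 0.022222; P(data | urn C) = (2/5)(1/4) = 0.1.
Weighting by the prior gives 1/3 · 0.28571 = 0.095238, 1/3 · 0.022222 = 0.0074074, 1/3 · 0.1 = 0.033333; summing to 0.13598.
Hence P(urn C | data) = (0.033333) / (0.13598) = 0.24514.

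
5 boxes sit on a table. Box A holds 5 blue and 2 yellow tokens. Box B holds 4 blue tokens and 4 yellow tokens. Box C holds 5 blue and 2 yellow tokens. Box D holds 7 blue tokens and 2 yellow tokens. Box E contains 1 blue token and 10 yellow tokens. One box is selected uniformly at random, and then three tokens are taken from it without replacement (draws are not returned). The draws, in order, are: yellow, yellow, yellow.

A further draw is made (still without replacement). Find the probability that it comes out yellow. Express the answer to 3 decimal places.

Under each hypothesis, the probability of the observed sequence is: P(data | box A) = (2/7)(1/6)(0/5) = 0; P(data | box B) = (4/8)(3/7)(2/6) = 1/14; P(data | box C) = (2/7)(1/6)(0/5) = 0; P(data | box D) = (2/9)(1/8)(0/7) = 0; P(data | box E) = (10/11)(9/10)(8/9) = 8/11.
Weighting by the prior gives 1/5 · 0 = 0, 1/5 · 1/14 = 1/70, 1/5 · 0 = 0, 1/5 · 0 = 0, 1/5 · 8/11 = 8/55; summing to 123/770.
Normalising, the posterior is P(box A | data) = 0, P(box B | data) = 11/123, P(box C | data) = 0, P(box D | data) = 0, P(box E | data) = 112/123.
The predictive probability is P(yellow next | data) = (1/5)(11/123) + (7/8)(112/123) = 167/205.

0.815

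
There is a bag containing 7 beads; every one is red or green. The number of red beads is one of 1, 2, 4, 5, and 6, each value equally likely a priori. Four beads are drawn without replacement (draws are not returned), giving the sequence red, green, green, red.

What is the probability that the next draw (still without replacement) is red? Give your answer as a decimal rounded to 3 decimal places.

Compute the likelihood of the observed sequence for each case: P(data | r = 1) = (1/7)(6/6)(5/5)(0/4) = 0; P(data | r = 2) = (2/7)(5/6)(4/5)(1/4) = 1/21; P(data | r = 4) = (4/7)(3/6)(2/5)(3/4) = 3/35; P(data | r = 5) = (5/7)(2/6)(1/5)(4/4) = 1/21; P(data | r = 6) = (6/7)(1/6)(0/5) = 0.
Weighting by the prior gives 1/5 · 0 = 0, 1/5 · 1/21 = 1/105, 1/5 · 3/35 = 3/175, 1/5 · 1/21 = 1/105, 1/5 · 0 = 0; summing to 19/525.
Normalising, the posterior is P(r = 1 | data) = 0, P(r = 2 | data) = 5/19, P(r = 4 | data) = 9/19, P(r = 5 | data) = 5/19, P(r = 6 | data) = 0.
Averaging over the posterior, P(red next | data) = (0)(5/19) + (2/3)(9/19) + (1)(5/19) = 11/19.

0.579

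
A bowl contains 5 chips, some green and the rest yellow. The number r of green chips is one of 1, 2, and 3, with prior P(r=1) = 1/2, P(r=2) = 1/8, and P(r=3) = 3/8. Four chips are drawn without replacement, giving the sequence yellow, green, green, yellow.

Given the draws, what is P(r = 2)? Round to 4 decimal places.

0.2500

For each hypothesis, P(data | H) works out to: P(data | r = 1) = (4/5)(1/4)(0/3) = 0; P(data | r = 2) = (3/5)(2/4)(1/3)(2/2) = 1/10; P(data | r = 3) = (2/5)(3/4)(2/3)(1/2) = 1/10.
The prior-weighted likelihoods are 1/2 · 0 = 0, 1/8 · 1/10 = 1/80, 3/8 · 1/10 = 3/80; with total 1/20.
By Bayes' rule, P(r = 2 | data) = (1/80) / (1/20) = 1/4.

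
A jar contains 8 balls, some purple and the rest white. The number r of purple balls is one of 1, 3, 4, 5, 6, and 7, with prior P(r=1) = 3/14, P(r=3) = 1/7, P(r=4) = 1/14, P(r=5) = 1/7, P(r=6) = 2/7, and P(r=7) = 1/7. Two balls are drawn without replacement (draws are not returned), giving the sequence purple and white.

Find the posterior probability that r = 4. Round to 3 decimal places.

Compute the likelihood of the observed sequence for each case: P(data | r = 1) = (1/8)(7/7) = 1/8; P(data | r = 3) = (3/8)(5/7) = 15/56; P(data | r = 4) = (4/8)(4/7) = 2/7; P(data | r = 5) = (5/8)(3/7) = 15/56; P(data | r = 6) = (6/8)(2/7) = 3/14; P(data | r = 7) = (7/8)(1/7) = 1/8.
The prior-weighted likelihoods are 3/14 · 1/8 = 3/112, 1/7 · 15/56 = 15/392, 1/14 · 2/7 = 1/49, 1/7 · 15/56 = 15/392, 2/7 · 3/14 = 3/49, 1/7 · 1/8 = 1/56; these sum to 159/784.
Therefore the posterior P(r = 4 | data) = (1/49) / (159/784) = 16/159.

0.101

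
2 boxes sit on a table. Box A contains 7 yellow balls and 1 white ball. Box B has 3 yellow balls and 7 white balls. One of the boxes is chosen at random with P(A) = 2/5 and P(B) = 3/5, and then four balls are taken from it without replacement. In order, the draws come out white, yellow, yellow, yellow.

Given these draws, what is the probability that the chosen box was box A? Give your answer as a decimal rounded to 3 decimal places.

For each hypothesis, P(data | H) works out to: P(data | box A) = (1/8)(7/7)(6/6)(5/5) = 1/8; P(data | box B) = (7/10)(3/9)(2/8)(1/7) = 1/120.
Weighting by the prior gives 2/5 · 1/8 = 1/20, 3/5 · 1/120 = 1/200; these sum to 11/200.
Hence P(box A | data) = (1/20) / (11/200) = 10/11.

0.909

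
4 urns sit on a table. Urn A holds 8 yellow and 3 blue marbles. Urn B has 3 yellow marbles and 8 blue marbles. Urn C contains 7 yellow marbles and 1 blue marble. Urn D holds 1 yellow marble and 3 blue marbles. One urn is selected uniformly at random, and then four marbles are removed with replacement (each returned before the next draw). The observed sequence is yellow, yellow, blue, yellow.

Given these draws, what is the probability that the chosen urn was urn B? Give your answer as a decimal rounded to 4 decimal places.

Compute the likelihood of the observed sequence for each case: P(data | urn A) = (8/11)(8/11)(3/11)(8/11) = 0.10491; P(data | urn B) = (3/11)(3/11)(8/11)(3/11) = 0.014753; P(data | urn C) = (7/8)(7/8)(1/8)(7/8) = 0.08374; P(data | urn D) = (1/4)(1/4)(3/4)(1/4) = 0.011719.
The prior-weighted likelihoods are 1/4 · 0.10491 = 0.026228, 1/4 · 0.014753 = 0.0036883, 1/4 · 0.08374 = 0.020935, 1/4 · 0.011719 = 0.0029297; with total 0.053781.
By Bayes' rule, P(urn B | data) = (0.0036883) / (0.053781) = 0.06858.

0.0686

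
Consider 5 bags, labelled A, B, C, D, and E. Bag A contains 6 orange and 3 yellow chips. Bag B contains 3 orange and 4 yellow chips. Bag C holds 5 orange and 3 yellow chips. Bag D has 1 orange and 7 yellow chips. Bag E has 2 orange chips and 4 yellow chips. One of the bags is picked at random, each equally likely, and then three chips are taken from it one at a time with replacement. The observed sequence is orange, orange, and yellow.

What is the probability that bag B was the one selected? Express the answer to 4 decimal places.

0.2154

Compute the likelihood of the observed sequence for each case: P(data | bag A) = (6/9)(6/9)(3/9) = 0.14815; P(data | bag B) = (3/7)(3/7)(4/7) = 0.10496; P(data | bag C) = (5/8)(5/8)(3/8) = 0.14648; P(data | bag D) = (1/8)(1/8)(7/8) = 0.013672; P(data | bag E) = (2/6)(2/6)(4/6) = 0.074074.
Weighting by the prior gives 1/5 · 0.14815 = 0.02963, 1/5 · 0.10496 = 0.020991, 1/5 · 0.14648 = 0.029297, 1/5 · 0.013672 = 0.0027344, 1/5 · 0.074074 = 0.014815; these sum to 0.097467.
Therefore the posterior P(bag B | data) = (0.020991) / (0.097467) = 0.21537.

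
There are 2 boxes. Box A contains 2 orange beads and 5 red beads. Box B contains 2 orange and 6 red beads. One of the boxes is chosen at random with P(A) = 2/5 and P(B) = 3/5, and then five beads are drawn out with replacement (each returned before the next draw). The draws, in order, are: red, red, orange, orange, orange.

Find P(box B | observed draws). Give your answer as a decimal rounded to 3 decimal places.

0.526

For each hypothesis, P(data | H) works out to: P(data | box A) = (5/7)(5/7)(2/7)(2/7)(2/7) = 0.0119; P(data | box B) = (6/8)(6/8)(2/8)(2/8)(2/8) = 0.0087891.
Weighting by the prior gives 2/5 · 0.0119 = 0.0047599, 3/5 · 0.0087891 = 0.0052734; summing to 0.010033.
Hence P(box B | data) = (0.0052734) / (0.010033) = 0.52559.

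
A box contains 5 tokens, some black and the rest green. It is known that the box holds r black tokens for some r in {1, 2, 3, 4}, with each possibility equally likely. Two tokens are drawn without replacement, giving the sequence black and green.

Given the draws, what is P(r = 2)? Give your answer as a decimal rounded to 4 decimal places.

0.3000

Under each hypothesis, the probability of the observed sequence is: P(data | r = 1) = (1/5)(4/4) = 1/5; P(data | r = 2) = (2/5)(3/4) = 3/10; P(data | r = 3) = (3/5)(2/4) = 3/10; P(data | r = 4) = (4/5)(1/4) = 1/5.
Multiplying each by its prior: 1/4 · 1/5 = 1/20, 1/4 · 3/10 = 3/40, 1/4 · 3/10 = 3/40, 1/4 · 1/5 = 1/20; with total 1/4.
By Bayes' rule, P(r = 2 | data) = (3/40) / (1/4) = 3/10.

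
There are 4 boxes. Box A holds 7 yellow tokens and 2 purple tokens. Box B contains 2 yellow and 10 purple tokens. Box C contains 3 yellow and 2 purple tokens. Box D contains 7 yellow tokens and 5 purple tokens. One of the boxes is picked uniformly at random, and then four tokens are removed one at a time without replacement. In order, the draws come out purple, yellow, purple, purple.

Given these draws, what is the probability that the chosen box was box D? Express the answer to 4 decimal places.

0.2258

Compute the likelihood of the observed sequence for each case: P(data | box A) = (2/9)(7/8)(1/7)(0/6) = 0; P(data | box B) = (10/12)(2/11)(9/10)(8/9) = 4/33; P(data | box C) = (2/5)(3/4)(1/3)(0/2) = 0; P(data | box D) = (5/12)(7/11)(4/10)(3/9) = 7/198.
Weighting by the prior gives 1/4 · 0 = 0, 1/4 · 4/33 = 1/33, 1/4 · 0 = 0, 1/4 · 7/198 = 7/792; summing to 31/792.
By Bayes' rule, P(box D | data) = (7/792) / (31/792) = 7/31.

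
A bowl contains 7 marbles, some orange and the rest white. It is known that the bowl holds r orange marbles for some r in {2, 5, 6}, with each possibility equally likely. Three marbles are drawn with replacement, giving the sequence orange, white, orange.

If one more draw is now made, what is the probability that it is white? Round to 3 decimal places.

Compute the likelihood of the observed sequence for each case: P(data | r = 2) = (2/7)(5/7)(2/7) = 0.058309; P(data | r = 5) = (5/7)(2/7)(5/7) = 0.14577; P(data | r = 6) = (6/7)(1/7)(6/7) = 0.10496.
Multiplying each by its prior: 1/3 · 0.058309 = 0.019436, 1/3 · 0.14577 = 0.048591, 1/3 · 0.10496 = 0.034985; these sum to 0.10301.
The posterior is then P(r = 2 | data) = 0.18868, P(r = 5 | data) = 0.4717, P(r = 6 | data) = 0.33962.
Averaging over the posterior, P(white next | data) = (5/7)(0.18868) + (2/7)(0.4717) + (1/7)(0.33962) = 0.31806.

0.318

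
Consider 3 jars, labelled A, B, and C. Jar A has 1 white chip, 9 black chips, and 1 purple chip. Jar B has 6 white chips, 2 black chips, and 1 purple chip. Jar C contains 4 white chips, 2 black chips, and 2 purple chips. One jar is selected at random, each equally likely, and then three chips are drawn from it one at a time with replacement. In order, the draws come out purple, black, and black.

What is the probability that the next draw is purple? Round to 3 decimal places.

Compute the likelihood of the observed sequence for each case: P(data | jar A) = (1/11)(9/11)(9/11) = 0.060856; P(data | jar B) = (1/9)(2/9)(2/9) = 0.005487; P(data | jar C) = (2/8)(2/8)(2/8) = 0.015625.
The prior-weighted likelihoods are 1/3 · 0.060856 = 0.020285, 1/3 · 0.005487 = 0.001829, 1/3 · 0.015625 = 0.0052083; with total 0.027323.
Dividing through by the total gives posterior P(jar A | data) = 0.74244, P(jar B | data) = 0.06694, P(jar C | data) = 0.19062.
So P(purple next | data) = Σ P(purple next | H) P(H | data) = (1/11)(0.74244) + (1/9)(0.06694) + (1/4)(0.19062) = 0.12259.

0.123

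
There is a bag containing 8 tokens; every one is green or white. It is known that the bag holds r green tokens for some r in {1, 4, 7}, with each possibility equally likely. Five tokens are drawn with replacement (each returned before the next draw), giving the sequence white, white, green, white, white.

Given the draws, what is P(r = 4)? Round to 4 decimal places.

Under each hypothesis, the probability of the observed sequence is: P(data | r = 1) = (7/8)(7/8)(1/8)(7/8)(7/8) = 0.073273; P(data | r = 4) = (4/8)(4/8)(4/8)(4/8)(4/8) = 0.03125; P(data | r = 7) = (1/8)(1/8)(7/8)(1/8)(1/8) = 0.00021362.
Weighting by the prior gives 1/3 · 0.073273 = 0.024424, 1/3 · 0.03125 = 0.010417, 1/3 · 0.00021362 = 7.1208e-05; with total 0.034912.
By Bayes' rule, P(r = 4 | data) = (0.010417) / (0.034912) = 0.29837.

0.2984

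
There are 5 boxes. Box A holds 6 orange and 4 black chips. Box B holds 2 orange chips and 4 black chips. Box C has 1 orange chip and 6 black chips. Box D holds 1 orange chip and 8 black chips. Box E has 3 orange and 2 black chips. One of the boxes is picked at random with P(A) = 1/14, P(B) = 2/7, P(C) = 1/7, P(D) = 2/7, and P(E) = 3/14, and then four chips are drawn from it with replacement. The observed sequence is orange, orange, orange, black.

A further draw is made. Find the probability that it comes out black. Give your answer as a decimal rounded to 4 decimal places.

0.4683

The likelihood of the observed sequence under each hypothesis: P(data | box A) = (6/10)(6/10)(6/10)(4/10) = 0.0864; P(data | box B) = (2/6)(2/6)(2/6)(4/6) = 0.024691; P(data | box C) = (1/7)(1/7)(1/7)(6/7) = 0.002499; P(data | box D) = (1/9)(1/9)(1/9)(8/9) = 0.0012193; P(data | box E) = (3/5)(3/5)(3/5)(2/5) = 0.0864.
The prior-weighted likelihoods are 1/14 · 0.0864 = 0.0061714, 2/7 · 0.024691 = 0.0070547, 1/7 · 0.002499 = 0.00035699, 2/7 · 0.0012193 = 0.00034838, 3/14 · 0.0864 = 0.018514; with total 0.032446.
Dividing through by the total gives posterior P(box A | data) = 0.19021, P(box B | data) = 0.21743, P(box C | data) = 0.011003, P(box D | data) = 0.010737, P(box E | data) = 0.57062.
So P(black next | data) = Σ P(black next | H) P(H | data) = (2/5)(0.19021) + (2/3)(0.21743) + (6/7)(0.011003) + (8/9)(0.010737) + (2/5)(0.57062) = 0.46826.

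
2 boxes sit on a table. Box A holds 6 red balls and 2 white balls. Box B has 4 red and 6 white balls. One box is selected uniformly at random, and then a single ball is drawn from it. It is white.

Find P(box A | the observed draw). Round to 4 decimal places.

Compute the likelihood of this draw for each case: P(data | box A) = (2/8) = 1/4; P(data | box B) = (6/10) = 3/5.
Multiplying each by its prior: 1/2 · 1/4 = 1/8, 1/2 · 3/5 = 3/10; these sum to 17/40.
Hence P(box A | data) = (1/8) / (17/40) = 5/17.

0.2941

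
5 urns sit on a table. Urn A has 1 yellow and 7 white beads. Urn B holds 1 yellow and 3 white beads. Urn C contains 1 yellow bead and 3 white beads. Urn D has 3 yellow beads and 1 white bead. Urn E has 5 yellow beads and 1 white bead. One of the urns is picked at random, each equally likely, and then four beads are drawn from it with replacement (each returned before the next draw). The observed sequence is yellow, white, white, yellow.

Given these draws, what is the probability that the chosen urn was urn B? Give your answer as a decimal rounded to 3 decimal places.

0.257

Compute the likelihood of the observed sequence for each case: P(data | urn A) = (1/8)(7/8)(7/8)(1/8) = 0.011963; P(data | urn B) = (1/4)(3/4)(3/4)(1/4) = 0.035156; P(data | urn C) = (1/4)(3/4)(3/4)(1/4) = 0.035156; P(data | urn D) = (3/4)(1/4)(1/4)(3/4) = 0.035156; P(data | urn E) = (5/6)(1/6)(1/6)(5/6) = 0.01929.
Multiplying each by its prior: 1/5 · 0.011963 = 0.0023926, 1/5 · 0.035156 = 0.0070313, 1/5 · 0.035156 = 0.0070313, 1/5 · 0.035156 = 0.0070313, 1/5 · 0.01929 = 0.003858; with total 0.027344.
So P(urn B | data) = (0.0070313) / (0.027344) = 0.25714.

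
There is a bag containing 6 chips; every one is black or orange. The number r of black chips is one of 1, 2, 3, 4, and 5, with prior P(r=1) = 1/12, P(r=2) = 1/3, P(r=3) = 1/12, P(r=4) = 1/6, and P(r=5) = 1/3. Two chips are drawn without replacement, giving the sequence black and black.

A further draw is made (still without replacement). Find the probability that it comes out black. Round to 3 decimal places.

Compute the likelihood of the observed sequence for each case: P(data | r = 1) = (1/6)(0/5) = 0; P(data | r = 2) = (2/6)(1/5) = 1/15; P(data | r = 3) = (3/6)(2/5) = 1/5; P(data | r = 4) = (4/6)(3/5) = 2/5; P(data | r = 5) = (5/6)(4/5) = 2/3.
The prior-weighted likelihoods are 1/12 · 0 = 0, 1/3 · 1/15 = 1/45, 1/12 · 1/5 = 1/60, 1/6 · 2/5 = 1/15, 1/3 · 2/3 = 2/9; summing to 59/180.
Normalising, the posterior is P(r = 1 | data) = 0, P(r = 2 | data) = 4/59, P(r = 3 | data) = 3/59, P(r = 4 | data) = 12/59, P(r = 5 | data) = 40/59.
The predictive probability is P(black next | data) = (0)(4/59) + (1/4)(3/59) + (1/2)(12/59) + (3/4)(40/59) = 147/236.

0.623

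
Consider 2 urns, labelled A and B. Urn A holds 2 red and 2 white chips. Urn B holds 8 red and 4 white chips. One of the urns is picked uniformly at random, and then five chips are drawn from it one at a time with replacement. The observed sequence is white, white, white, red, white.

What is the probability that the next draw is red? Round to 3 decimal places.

The likelihood of the observed sequence under each hypothesis: P(data | urn A) = (2/4)(2/4)(2/4)(2/4)(2/4) = 0.03125; P(data | urn B) = (4/12)(4/12)(4/12)(8/12)(4/12) = 0.0082305.
Weighting by the prior gives 1/2 · 0.03125 = 0.015625, 1/2 · 0.0082305 = 0.0041152; summing to 0.01974.
Dividing through by the total gives posterior P(urn A | data) = 0.79153, P(urn B | data) = 0.20847.
Averaging over the posterior, P(red next | data) = (1/2)(0.79153) + (2/3)(0.20847) = 0.53474.

0.535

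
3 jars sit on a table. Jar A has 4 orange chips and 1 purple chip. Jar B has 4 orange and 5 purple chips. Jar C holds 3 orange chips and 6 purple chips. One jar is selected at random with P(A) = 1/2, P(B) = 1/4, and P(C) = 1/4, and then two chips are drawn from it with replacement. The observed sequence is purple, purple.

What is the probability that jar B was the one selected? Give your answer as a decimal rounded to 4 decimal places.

0.3705

The likelihood of the observed sequence under each hypothesis: P(data | jar A) = (1/5)(1/5) = 0.04; P(data | jar B) = (5/9)(5/9) = 0.30864; P(data | jar C) = (6/9)(6/9) = 0.44444.
Weighting by the prior gives 1/2 · 0.04 = 0.02, 1/4 · 0.30864 = 0.07716, 1/4 · 0.44444 = 0.11111; with total 0.20827.
So P(jar B | data) = (0.07716) / (0.20827) = 0.37048.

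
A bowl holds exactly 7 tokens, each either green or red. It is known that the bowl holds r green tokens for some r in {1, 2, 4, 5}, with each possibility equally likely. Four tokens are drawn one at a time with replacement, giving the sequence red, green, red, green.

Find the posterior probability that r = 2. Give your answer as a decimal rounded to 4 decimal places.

0.2632

For each hypothesis, P(data | H) works out to: P(data | r = 1) = (6/7)(1/7)(6/7)(1/7) = 0.014994; P(data | r = 2) = (5/7)(2/7)(5/7)(2/7) = 0.041649; P(data | r = 4) = (3/7)(4/7)(3/7)(4/7) = 0.059975; P(data | r = 5) = (2/7)(5/7)(2/7)(5/7) = 0.041649.
The prior-weighted likelihoods are 1/4 · 0.014994 = 0.0037484, 1/4 · 0.041649 = 0.010412, 1/4 · 0.059975 = 0.014994, 1/4 · 0.041649 = 0.010412; these sum to 0.039567.
Hence P(r = 2 | data) = (0.010412) / (0.039567) = 0.26316.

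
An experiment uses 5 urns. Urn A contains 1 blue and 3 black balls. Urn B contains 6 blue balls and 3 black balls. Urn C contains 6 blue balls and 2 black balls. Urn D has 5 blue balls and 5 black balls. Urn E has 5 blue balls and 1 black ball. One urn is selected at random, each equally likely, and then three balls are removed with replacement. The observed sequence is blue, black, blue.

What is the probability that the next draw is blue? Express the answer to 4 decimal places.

The likelihood of the observed sequence under each hypothesis: P(data | urn A) = (1/4)(3/4)(1/4) = 3/64; P(data | urn B) = (6/9)(3/9)(6/9) = 4/27; P(data | urn C) = (6/8)(2/8)(6/8) = 9/64; P(data | urn D) = (5/10)(5/10)(5/10) = 1/8; P(data | urn E) = (5/6)(1/6)(5/6) = 25/216.
Multiplying each by its prior: 1/5 · 3/64 = 3/320, 1/5 · 4/27 = 4/135, 1/5 · 9/64 = 9/320, 1/5 · 1/8 = 1/40, 1/5 · 25/216 = 5/216; summing to 83/720.
Dividing through by the total gives posterior P(urn A | data) = 0.081325, P(urn B | data) = 0.25703, P(urn C | data) = 0.24398, P(urn D | data) = 0.21687, P(urn E | data) = 0.2008.
The predictive probability is P(blue next | data) = (1/4)(0.081325) + (2/3)(0.25703) + (3/4)(0.24398) + (1/2)(0.21687) + (5/6)(0.2008) = 0.65044.

0.6504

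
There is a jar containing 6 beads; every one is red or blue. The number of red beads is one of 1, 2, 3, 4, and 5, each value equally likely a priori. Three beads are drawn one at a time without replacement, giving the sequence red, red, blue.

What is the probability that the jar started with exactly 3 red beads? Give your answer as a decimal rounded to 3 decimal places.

0.257

Under each hypothesis, the probability of the observed sequence is: P(data | r = 1) = (1/6)(0/5) = 0; P(data | r = 2) = (2/6)(1/5)(4/4) = 1/15; P(data | r = 3) = (3/6)(2/5)(3/4) = 3/20; P(data | r = 4) = (4/6)(3/5)(2/4) = 1/5; P(data | r = 5) = (5/6)(4/5)(1/4) = 1/6.
Weighting by the prior gives 1/5 · 0 = 0, 1/5 · 1/15 = 1/75, 1/5 · 3/20 = 3/100, 1/5 · 1/5 = 1/25, 1/5 · 1/6 = 1/30; summing to 7/60.
By Bayes' rule, P(r = 3 | data) = (3/100) / (7/60) = 9/35.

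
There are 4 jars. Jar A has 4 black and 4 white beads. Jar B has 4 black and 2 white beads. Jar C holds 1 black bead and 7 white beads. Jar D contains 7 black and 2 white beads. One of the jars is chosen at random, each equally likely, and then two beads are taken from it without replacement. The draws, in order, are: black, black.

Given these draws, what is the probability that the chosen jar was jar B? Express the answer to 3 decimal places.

0.334

Under each hypothesis, the probability of the observed sequence is: P(data | jar A) = (4/8)(3/7) = 0.21429; P(data | jar B) = (4/6)(3/5) = 0.4; P(data | jar C) = (1/8)(0/7) = 0; P(data | jar D) = (7/9)(6/8) = 0.58333.
The prior-weighted likelihoods are 1/4 · 0.21429 = 0.053571, 1/4 · 0.4 = 0.1, 1/4 · 0 = 0, 1/4 · 0.58333 = 0.14583; with total 0.2994.
So P(jar B | data) = (0.1) / (0.2994) = 0.334.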